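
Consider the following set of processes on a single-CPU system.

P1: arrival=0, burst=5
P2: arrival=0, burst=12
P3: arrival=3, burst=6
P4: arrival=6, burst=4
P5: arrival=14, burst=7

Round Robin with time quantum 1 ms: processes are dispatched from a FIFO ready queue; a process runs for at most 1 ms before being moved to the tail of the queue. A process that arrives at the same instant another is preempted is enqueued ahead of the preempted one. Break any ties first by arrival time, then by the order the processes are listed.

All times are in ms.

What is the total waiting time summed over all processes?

69

Schedule: | P1 0-1 | P2 1-2 | P1 2-3 | P2 3-4 | P3 4-5 | P1 5-6 | P2 6-7 | P3 7-8 | P4 8-9 | P1 9-10 | P2 10-11 | P3 11-12 | P4 12-13 | P1 13-14 | P2 14-15 | P3 15-16 | P4 16-17 | P5 17-18 | P2 18-19 | P3 19-20 | P4 20-21 | P5 21-22 | P2 22-23 | P3 23-24 | P5 24-25 | P2 25-26 | P5 26-27 | P2 27-28 | P5 28-29 | P2 29-30 | P5 30-31 | P2 31-32 | P5 32-33 | P2 33-34 |
Completion: P1=14  P2=34  P3=24  P4=21  P5=33
Turnaround (C−A): P1=14  P2=34  P3=21  P4=15  P5=19
Waiting = turnaround − burst: P1=9, P2=22, P3=15, P4=11, P5=12
Total waiting = 9 + 22 + 15 + 11 + 12 = 69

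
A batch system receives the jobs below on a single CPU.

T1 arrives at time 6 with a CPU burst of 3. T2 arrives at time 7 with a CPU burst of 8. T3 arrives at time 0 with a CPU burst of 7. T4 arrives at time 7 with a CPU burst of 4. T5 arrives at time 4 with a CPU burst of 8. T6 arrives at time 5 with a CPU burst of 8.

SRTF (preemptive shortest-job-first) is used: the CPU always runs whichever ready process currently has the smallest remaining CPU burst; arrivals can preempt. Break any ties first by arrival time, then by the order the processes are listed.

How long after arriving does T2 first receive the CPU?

23

Schedule: | T3 0-7 | T1 7-10 | T4 10-14 | T5 14-22 | T6 22-30 | T2 30-38 |
Completion: T1=10  T2=38  T3=7  T4=14  T5=22  T6=30
Response(T2) = first start − arrival = 30 − 7 = 23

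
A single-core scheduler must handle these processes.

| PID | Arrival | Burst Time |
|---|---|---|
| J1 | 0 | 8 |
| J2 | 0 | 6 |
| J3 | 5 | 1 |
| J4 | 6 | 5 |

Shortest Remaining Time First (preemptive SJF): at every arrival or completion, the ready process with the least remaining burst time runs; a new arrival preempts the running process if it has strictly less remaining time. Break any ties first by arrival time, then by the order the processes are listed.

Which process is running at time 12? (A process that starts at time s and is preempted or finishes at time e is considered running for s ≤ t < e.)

Timeline: | J2 0-6 | J3 6-7 | J4 7-12 | J1 12-20 |
Completion: J1=20  J2=6  J3=7  J4=12

J1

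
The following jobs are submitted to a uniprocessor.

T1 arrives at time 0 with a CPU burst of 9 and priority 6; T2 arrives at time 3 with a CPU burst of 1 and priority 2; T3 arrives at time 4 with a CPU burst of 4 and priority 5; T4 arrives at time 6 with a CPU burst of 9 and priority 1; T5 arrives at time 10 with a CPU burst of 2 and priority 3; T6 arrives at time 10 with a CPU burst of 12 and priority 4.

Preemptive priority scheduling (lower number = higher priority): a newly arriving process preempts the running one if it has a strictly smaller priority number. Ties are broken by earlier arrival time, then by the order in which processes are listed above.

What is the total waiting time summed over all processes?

Timeline: | T1 0-3 | T2 3-4 | T3 4-6 | T4 6-15 | T5 15-17 | T6 17-29 | T3 29-31 | T1 31-37 |
Completion: T1=37  T2=4  T3=31  T4=15  T5=17  T6=29
Turnaround (C−A): T1=37  T2=1  T3=27  T4=9  T5=7  T6=19
Waiting = turnaround − burst: T1=28, T2=0, T3=23, T4=0, T5=5, T6=7
Total waiting = 28 + 0 + 23 + 0 + 5 + 7 = 63

63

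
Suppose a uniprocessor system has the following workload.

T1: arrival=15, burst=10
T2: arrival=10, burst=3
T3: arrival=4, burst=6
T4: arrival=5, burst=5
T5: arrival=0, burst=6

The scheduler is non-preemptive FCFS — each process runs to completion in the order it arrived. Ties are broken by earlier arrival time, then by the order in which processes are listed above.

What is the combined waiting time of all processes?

Schedule: | T5 0-6 | T3 6-12 | T4 12-17 | T2 17-20 | T1 20-30 |
Completion: T1=30  T2=20  T3=12  T4=17  T5=6
Turnaround (C−A): T1=15  T2=10  T3=8  T4=12  T5=6
Waiting = turnaround − burst: T1=5, T2=7, T3=2, T4=7, T5=0
Total waiting = 5 + 7 + 2 + 7 + 0 = 21

21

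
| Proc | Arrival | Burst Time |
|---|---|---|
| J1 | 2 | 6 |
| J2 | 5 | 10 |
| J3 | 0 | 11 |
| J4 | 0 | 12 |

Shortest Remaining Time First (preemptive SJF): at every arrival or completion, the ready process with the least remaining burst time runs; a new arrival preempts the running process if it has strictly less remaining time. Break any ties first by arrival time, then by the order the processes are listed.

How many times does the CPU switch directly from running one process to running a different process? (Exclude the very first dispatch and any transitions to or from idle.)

Schedule: | J3 0-2 | J1 2-8 | J3 8-17 | J2 17-27 | J4 27-39 |
Completion: J1=8  J2=27  J3=17  J4=39
Turnaround (C−A): J1=6  J2=22  J3=17  J4=39

4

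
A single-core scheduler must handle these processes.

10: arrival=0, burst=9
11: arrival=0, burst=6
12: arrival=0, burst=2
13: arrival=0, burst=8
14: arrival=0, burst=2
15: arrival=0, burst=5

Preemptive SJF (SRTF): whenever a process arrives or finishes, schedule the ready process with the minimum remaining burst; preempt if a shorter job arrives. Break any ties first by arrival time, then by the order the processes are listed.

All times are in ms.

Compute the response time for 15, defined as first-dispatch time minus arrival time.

4

Timeline: | 12 0-2 | 14 2-4 | 15 4-9 | 11 9-15 | 13 15-23 | 10 23-32 |
Completion: 10=32  11=15  12=2  13=23  14=4  15=9
Turnaround (C−A): 10=32  11=15  12=2  13=23  14=4  15=9
Response(15) = first start − arrival = 4 − 0 = 4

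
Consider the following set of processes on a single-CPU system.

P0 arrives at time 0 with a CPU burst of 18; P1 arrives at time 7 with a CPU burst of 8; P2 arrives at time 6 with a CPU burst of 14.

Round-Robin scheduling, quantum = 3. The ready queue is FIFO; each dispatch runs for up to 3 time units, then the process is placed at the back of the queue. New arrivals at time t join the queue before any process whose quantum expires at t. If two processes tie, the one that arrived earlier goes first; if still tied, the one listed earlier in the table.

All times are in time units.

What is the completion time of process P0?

Schedule: | P0 0-6 | P2 6-9 | P0 9-12 | P1 12-15 | P2 15-18 | P0 18-21 | P1 21-24 | P2 24-27 | P0 27-30 | P1 30-32 | P2 32-35 | P0 35-38 | P2 38-40 |
Completion: P0=38  P1=32  P2=40
Turnaround (C−A): P0=38  P1=25  P2=34

38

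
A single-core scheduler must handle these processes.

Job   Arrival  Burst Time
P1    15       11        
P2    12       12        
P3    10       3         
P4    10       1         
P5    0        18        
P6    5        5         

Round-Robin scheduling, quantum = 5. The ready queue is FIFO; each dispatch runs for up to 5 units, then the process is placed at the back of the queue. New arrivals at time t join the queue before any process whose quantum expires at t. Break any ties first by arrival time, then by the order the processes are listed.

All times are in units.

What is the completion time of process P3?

Gantt: | P5 0-5 | P6 5-10 | P5 10-15 | P3 15-18 | P4 18-19 | P2 19-24 | P1 24-29 | P5 29-34 | P2 34-39 | P1 39-44 | P5 44-47 | P2 47-49 | P1 49-50 |
Completion: P1=50  P2=49  P3=18  P4=19  P5=47  P6=10

18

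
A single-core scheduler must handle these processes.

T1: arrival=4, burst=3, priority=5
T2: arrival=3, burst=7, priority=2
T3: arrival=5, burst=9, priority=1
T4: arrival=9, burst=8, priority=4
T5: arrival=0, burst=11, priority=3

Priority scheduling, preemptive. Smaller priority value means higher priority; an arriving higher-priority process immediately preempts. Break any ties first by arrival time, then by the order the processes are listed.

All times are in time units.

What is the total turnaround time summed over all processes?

Timeline: | T5 0-3 | T2 3-5 | T3 5-14 | T2 14-19 | T5 19-27 | T4 27-35 | T1 35-38 |
Completion: T1=38  T2=19  T3=14  T4=35  T5=27
Turnaround (C−A): T1=34  T2=16  T3=9  T4=26  T5=27
Turnaround = completion − arrival: T1=34, T2=16, T3=9, T4=26, T5=27
Total turnaround = 34 + 16 + 9 + 26 + 27 = 112

112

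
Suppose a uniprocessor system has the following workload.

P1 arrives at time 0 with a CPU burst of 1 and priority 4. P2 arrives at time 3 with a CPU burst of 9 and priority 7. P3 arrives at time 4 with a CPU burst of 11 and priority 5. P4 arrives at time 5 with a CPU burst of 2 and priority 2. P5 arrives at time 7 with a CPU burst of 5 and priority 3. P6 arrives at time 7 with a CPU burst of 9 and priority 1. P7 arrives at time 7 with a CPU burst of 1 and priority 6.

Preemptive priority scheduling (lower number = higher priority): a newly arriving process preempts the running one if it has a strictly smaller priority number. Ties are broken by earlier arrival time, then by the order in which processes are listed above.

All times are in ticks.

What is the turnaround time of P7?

Schedule: | P1 0-1 | idle 1-3 | P2 3-4 | P3 4-5 | P4 5-7 | P6 7-16 | P5 16-21 | P3 21-31 | P7 31-32 | P2 32-40 |
Completion: P1=1  P2=40  P3=31  P4=7  P5=21  P6=16  P7=32
Turnaround(P7) = completion − arrival = 32 − 7 = 25

25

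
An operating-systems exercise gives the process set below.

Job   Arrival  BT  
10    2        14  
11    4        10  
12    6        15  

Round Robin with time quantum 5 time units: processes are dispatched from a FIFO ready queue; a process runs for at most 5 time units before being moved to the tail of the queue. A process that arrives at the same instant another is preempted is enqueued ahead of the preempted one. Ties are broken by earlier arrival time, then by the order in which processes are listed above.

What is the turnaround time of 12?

35

Gantt: | idle 0-2 | 10 2-7 | 11 7-12 | 12 12-17 | 10 17-22 | 11 22-27 | 12 27-32 | 10 32-36 | 12 36-41 |
Completion: 10=36  11=27  12=41
Turnaround(12) = completion − arrival = 41 − 6 = 35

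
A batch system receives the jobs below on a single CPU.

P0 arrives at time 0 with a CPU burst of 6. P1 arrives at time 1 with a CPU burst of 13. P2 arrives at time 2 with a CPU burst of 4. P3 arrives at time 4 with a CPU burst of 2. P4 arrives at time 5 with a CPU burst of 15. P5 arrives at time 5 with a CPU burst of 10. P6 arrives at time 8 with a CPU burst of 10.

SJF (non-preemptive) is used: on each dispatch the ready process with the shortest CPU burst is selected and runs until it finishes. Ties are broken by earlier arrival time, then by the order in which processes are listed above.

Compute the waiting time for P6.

14

Schedule: | P0 0-6 | P3 6-8 | P2 8-12 | P5 12-22 | P6 22-32 | P1 32-45 | P4 45-60 |
Completion: P0=6  P1=45  P2=12  P3=8  P4=60  P5=22  P6=32
Waiting(P6) = turnaround − burst = 24 − 10 = 14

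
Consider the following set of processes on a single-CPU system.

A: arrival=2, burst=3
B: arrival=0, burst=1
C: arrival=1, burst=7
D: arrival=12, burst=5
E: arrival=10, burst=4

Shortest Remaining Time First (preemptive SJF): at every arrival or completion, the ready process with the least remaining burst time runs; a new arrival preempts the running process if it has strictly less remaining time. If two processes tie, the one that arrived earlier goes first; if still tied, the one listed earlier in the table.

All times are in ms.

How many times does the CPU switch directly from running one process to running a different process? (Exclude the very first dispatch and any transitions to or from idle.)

5

Gantt: | B 0-1 | C 1-2 | A 2-5 | C 5-11 | E 11-15 | D 15-20 |
Completion: A=5  B=1  C=11  D=20  E=15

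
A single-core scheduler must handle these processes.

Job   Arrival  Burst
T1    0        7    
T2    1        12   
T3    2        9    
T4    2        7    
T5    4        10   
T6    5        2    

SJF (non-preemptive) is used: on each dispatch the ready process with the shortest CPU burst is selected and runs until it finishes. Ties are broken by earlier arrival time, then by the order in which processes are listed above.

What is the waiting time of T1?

Schedule: | T1 0-7 | T6 7-9 | T4 9-16 | T3 16-25 | T5 25-35 | T2 35-47 |
Completion: T1=7  T2=47  T3=25  T4=16  T5=35  T6=9
Turnaround (C−A): T1=7  T2=46  T3=23  T4=14  T5=31  T6=4
Waiting(T1) = turnaround − burst = 7 − 7 = 0

0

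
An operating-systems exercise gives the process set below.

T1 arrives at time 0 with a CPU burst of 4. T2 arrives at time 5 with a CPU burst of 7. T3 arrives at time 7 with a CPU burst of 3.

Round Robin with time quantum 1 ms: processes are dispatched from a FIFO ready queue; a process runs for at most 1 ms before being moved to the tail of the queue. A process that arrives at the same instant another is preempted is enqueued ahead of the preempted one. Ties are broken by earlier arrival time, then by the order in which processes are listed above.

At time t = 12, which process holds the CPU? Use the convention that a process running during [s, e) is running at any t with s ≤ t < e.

T2

Gantt: | T1 0-4 | idle 4-5 | T2 5-7 | T3 7-8 | T2 8-9 | T3 9-10 | T2 10-11 | T3 11-12 | T2 12-15 |
Completion: T1=4  T2=15  T3=12
Turnaround (C−A): T1=4  T2=10  T3=5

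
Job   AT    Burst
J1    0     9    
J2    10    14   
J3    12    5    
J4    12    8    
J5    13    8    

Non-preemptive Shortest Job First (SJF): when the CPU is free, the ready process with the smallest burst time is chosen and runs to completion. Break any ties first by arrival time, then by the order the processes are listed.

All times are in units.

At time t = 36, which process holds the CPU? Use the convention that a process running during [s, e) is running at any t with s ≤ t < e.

J4

Timeline: | J1 0-9 | idle 9-10 | J2 10-24 | J3 24-29 | J4 29-37 | J5 37-45 |
Completion: J1=9  J2=24  J3=29  J4=37  J5=45
Turnaround (C−A): J1=9  J2=14  J3=17  J4=25  J5=32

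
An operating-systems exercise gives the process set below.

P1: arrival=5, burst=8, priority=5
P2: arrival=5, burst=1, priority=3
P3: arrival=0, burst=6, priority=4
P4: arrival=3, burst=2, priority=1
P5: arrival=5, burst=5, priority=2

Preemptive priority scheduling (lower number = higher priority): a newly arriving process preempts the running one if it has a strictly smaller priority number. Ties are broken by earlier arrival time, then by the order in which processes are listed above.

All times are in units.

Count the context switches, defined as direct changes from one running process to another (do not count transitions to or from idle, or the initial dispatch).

Schedule: | P3 0-3 | P4 3-5 | P5 5-10 | P2 10-11 | P3 11-14 | P1 14-22 |
Completion: P1=22  P2=11  P3=14  P4=5  P5=10

5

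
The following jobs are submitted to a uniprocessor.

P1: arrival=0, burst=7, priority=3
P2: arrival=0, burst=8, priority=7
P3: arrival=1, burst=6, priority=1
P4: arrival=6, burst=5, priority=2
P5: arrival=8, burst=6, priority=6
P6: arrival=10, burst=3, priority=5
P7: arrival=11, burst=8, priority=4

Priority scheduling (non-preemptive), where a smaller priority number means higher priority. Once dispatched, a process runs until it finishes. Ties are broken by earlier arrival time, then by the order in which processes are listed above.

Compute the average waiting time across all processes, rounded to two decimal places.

Schedule: | P1 0-7 | P3 7-13 | P4 13-18 | P7 18-26 | P6 26-29 | P5 29-35 | P2 35-43 |
Completion: P1=7  P2=43  P3=13  P4=18  P5=35  P6=29  P7=26
Turnaround (C−A): P1=7  P2=43  P3=12  P4=12  P5=27  P6=19  P7=15
Waiting times: P1=0, P2=35, P3=6, P4=7, P5=21, P6=16, P7=7
Average waiting = (0+35+6+7+21+16+7) / 7 = 92/7 = 13.14

13.14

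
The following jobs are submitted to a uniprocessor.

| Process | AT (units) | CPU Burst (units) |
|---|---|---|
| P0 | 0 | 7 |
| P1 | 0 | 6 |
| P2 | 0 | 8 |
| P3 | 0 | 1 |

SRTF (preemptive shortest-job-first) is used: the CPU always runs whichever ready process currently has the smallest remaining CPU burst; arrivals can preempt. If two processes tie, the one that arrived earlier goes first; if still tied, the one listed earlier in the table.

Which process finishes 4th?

P2

Gantt: | P3 0-1 | P1 1-7 | P0 7-14 | P2 14-22 |
Completion: P0=14  P1=7  P2=22  P3=1
Turnaround (C−A): P0=14  P1=7  P2=22  P3=1
Finish order: P3 → P1 → P0 → P2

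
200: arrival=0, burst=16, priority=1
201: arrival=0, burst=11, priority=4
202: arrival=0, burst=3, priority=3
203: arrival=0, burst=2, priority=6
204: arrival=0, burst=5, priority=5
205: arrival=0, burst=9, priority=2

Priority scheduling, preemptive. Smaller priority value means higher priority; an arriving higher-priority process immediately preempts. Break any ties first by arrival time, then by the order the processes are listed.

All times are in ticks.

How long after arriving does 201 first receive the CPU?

Schedule: | 200 0-16 | 205 16-25 | 202 25-28 | 201 28-39 | 204 39-44 | 203 44-46 |
Completion: 200=16  201=39  202=28  203=46  204=44  205=25
Turnaround (C−A): 200=16  201=39  202=28  203=46  204=44  205=25
Response(201) = first start − arrival = 28 − 0 = 28

28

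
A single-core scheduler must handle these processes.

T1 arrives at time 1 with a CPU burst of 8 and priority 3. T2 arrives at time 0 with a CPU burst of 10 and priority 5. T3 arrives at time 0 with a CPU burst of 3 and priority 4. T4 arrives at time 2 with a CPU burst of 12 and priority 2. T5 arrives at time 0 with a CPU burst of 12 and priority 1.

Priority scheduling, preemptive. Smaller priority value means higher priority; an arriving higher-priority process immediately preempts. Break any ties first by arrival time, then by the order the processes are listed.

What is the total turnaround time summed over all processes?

145

Gantt: | T5 0-12 | T4 12-24 | T1 24-32 | T3 32-35 | T2 35-45 |
Completion: T1=32  T2=45  T3=35  T4=24  T5=12
Turnaround = completion − arrival: T1=31, T2=45, T3=35, T4=22, T5=12
Total turnaround = 31 + 45 + 35 + 22 + 12 = 145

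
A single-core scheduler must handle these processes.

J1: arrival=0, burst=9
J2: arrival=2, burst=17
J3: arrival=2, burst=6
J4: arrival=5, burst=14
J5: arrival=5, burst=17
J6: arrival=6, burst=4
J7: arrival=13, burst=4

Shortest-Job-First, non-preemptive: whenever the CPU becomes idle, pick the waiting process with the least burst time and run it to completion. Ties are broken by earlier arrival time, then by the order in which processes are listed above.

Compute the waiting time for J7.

0

Timeline: | J1 0-9 | J6 9-13 | J7 13-17 | J3 17-23 | J4 23-37 | J2 37-54 | J5 54-71 |
Completion: J1=9  J2=54  J3=23  J4=37  J5=71  J6=13  J7=17
Waiting(J7) = turnaround − burst = 4 − 4 = 0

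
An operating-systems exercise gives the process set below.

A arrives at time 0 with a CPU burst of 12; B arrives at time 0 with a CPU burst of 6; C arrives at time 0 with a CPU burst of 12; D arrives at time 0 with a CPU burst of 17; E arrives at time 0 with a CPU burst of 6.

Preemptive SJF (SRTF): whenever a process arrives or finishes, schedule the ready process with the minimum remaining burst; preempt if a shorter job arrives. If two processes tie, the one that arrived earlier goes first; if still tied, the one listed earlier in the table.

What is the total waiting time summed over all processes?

78

Timeline: | B 0-6 | E 6-12 | A 12-24 | C 24-36 | D 36-53 |
Completion: A=24  B=6  C=36  D=53  E=12
Waiting = turnaround − burst: A=12, B=0, C=24, D=36, E=6
Total waiting = 12 + 0 + 24 + 36 + 6 = 78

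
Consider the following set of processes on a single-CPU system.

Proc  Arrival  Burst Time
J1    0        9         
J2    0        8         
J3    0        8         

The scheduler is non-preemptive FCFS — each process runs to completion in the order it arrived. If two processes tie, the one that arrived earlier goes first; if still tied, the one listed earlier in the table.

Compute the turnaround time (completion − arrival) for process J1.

Timeline: | J1 0-9 | J2 9-17 | J3 17-25 |
Completion: J1=9  J2=17  J3=25
Turnaround (C−A): J1=9  J2=17  J3=25
Turnaround(J1) = completion − arrival = 9 − 0 = 9

9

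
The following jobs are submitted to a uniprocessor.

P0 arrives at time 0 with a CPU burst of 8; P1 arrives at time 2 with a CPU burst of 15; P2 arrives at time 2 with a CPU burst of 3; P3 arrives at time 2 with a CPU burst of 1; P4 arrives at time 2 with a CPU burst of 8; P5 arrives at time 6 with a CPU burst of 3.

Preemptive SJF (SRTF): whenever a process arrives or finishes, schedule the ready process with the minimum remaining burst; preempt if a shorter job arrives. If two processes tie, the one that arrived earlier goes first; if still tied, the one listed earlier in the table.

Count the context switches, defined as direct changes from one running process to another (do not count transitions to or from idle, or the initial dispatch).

6

Schedule: | P0 0-2 | P3 2-3 | P2 3-6 | P5 6-9 | P0 9-15 | P4 15-23 | P1 23-38 |
Completion: P0=15  P1=38  P2=6  P3=3  P4=23  P5=9
Turnaround (C−A): P0=15  P1=36  P2=4  P3=1  P4=21  P5=3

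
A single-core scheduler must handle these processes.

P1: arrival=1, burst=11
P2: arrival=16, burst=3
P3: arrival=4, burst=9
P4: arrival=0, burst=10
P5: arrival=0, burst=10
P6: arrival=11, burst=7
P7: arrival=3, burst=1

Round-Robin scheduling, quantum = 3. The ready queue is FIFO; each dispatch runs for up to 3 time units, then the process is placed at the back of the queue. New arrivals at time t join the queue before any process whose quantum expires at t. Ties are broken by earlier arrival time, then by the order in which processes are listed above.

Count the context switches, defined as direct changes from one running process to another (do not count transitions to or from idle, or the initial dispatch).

19

Gantt: | P4 0-3 | P5 3-6 | P1 6-9 | P7 9-10 | P4 10-13 | P3 13-16 | P5 16-19 | P1 19-22 | P6 22-25 | P4 25-28 | P2 28-31 | P3 31-34 | P5 34-37 | P1 37-40 | P6 40-43 | P4 43-44 | P3 44-47 | P5 47-48 | P1 48-50 | P6 50-51 |
Completion: P1=50  P2=31  P3=47  P4=44  P5=48  P6=51  P7=10
Turnaround (C−A): P1=49  P2=15  P3=43  P4=44  P5=48  P6=40  P7=7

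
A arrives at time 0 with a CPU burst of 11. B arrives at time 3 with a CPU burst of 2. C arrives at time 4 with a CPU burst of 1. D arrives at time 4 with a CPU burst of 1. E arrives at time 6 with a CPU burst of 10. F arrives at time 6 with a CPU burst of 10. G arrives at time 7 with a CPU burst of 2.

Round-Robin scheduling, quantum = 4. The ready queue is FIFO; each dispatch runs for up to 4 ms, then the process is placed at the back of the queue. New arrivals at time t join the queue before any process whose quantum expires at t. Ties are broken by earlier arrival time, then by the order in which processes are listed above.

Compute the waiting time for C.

Schedule: | A 0-4 | B 4-6 | C 6-7 | D 7-8 | A 8-12 | E 12-16 | F 16-20 | G 20-22 | A 22-25 | E 25-29 | F 29-33 | E 33-35 | F 35-37 |
Completion: A=25  B=6  C=7  D=8  E=35  F=37  G=22
Waiting(C) = turnaround − burst = 3 − 1 = 2

2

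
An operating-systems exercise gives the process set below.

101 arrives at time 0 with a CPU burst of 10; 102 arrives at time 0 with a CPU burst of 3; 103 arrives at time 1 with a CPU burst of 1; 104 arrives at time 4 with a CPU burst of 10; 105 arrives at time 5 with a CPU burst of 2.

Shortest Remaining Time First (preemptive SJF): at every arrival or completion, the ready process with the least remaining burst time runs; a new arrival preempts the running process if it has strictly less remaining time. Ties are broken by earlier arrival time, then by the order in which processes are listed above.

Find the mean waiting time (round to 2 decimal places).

Timeline: | 102 0-1 | 103 1-2 | 102 2-4 | 101 4-5 | 105 5-7 | 101 7-16 | 104 16-26 |
Completion: 101=16  102=4  103=2  104=26  105=7
Turnaround (C−A): 101=16  102=4  103=1  104=22  105=2
Waiting times: 101=6, 102=1, 103=0, 104=12, 105=0
Average waiting = (6+1+0+12+0) / 5 = 19/5 = 3.80

3.80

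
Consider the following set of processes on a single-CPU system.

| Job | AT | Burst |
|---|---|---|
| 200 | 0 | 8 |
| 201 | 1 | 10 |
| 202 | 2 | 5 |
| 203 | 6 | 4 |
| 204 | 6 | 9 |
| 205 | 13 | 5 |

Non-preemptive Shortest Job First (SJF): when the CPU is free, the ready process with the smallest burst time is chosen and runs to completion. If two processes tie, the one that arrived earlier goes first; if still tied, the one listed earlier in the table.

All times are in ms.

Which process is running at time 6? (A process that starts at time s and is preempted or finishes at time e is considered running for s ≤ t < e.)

200

Schedule: | 200 0-8 | 203 8-12 | 202 12-17 | 205 17-22 | 204 22-31 | 201 31-41 |
Completion: 200=8  201=41  202=17  203=12  204=31  205=22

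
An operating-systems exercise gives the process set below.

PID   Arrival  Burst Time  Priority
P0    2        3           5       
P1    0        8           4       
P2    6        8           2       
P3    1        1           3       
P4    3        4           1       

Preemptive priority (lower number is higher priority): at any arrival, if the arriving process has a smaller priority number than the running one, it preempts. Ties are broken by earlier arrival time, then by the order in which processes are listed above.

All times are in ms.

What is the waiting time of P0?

19

Schedule: | P1 0-1 | P3 1-2 | P1 2-3 | P4 3-7 | P2 7-15 | P1 15-21 | P0 21-24 |
Completion: P0=24  P1=21  P2=15  P3=2  P4=7
Waiting(P0) = turnaround − burst = 22 − 3 = 19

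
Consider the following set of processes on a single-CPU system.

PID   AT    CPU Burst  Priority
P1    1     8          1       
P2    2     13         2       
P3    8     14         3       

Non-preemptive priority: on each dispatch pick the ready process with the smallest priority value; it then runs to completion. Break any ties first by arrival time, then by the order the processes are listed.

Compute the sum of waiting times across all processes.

Timeline: | idle 0-1 | P1 1-9 | P2 9-22 | P3 22-36 |
Completion: P1=9  P2=22  P3=36
Turnaround (C−A): P1=8  P2=20  P3=28
Waiting = turnaround − burst: P1=0, P2=7, P3=14
Total waiting = 0 + 7 + 14 = 21

21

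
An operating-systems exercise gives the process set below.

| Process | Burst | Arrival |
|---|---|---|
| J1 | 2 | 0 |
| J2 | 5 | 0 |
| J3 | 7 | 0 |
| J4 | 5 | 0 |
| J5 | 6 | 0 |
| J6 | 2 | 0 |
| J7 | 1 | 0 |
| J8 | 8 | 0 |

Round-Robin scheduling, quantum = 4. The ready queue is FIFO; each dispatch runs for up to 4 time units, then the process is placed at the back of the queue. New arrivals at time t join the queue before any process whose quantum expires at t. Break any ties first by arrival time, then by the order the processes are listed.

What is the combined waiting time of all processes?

Timeline: | J1 0-2 | J2 2-6 | J3 6-10 | J4 10-14 | J5 14-18 | J6 18-20 | J7 20-21 | J8 21-25 | J2 25-26 | J3 26-29 | J4 29-30 | J5 30-32 | J8 32-36 |
Completion: J1=2  J2=26  J3=29  J4=30  J5=32  J6=20  J7=21  J8=36
Turnaround (C−A): J1=2  J2=26  J3=29  J4=30  J5=32  J6=20  J7=21  J8=36
Waiting = turnaround − burst: J1=0, J2=21, J3=22, J4=25, J5=26, J6=18, J7=20, J8=28
Total waiting = 0 + 21 + 22 + 25 + 26 + 18 + 20 + 28 = 160

160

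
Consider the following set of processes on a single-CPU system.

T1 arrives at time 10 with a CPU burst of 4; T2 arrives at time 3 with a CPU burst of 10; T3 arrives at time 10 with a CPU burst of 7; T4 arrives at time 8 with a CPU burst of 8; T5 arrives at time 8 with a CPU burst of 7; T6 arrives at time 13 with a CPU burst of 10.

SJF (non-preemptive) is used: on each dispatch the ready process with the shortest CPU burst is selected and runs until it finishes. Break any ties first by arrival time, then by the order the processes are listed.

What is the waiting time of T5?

9

Schedule: | idle 0-3 | T2 3-13 | T1 13-17 | T5 17-24 | T3 24-31 | T4 31-39 | T6 39-49 |
Completion: T1=17  T2=13  T3=31  T4=39  T5=24  T6=49
Waiting(T5) = turnaround − burst = 16 − 7 = 9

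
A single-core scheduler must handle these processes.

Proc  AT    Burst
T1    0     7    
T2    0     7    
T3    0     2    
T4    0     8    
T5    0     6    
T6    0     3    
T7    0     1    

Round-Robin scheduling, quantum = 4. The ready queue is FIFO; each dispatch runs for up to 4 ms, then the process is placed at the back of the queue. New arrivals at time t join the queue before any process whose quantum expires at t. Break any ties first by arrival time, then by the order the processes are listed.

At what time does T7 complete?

Gantt: | T1 0-4 | T2 4-8 | T3 8-10 | T4 10-14 | T5 14-18 | T6 18-21 | T7 21-22 | T1 22-25 | T2 25-28 | T4 28-32 | T5 32-34 |
Completion: T1=25  T2=28  T3=10  T4=32  T5=34  T6=21  T7=22
Turnaround (C−A): T1=25  T2=28  T3=10  T4=32  T5=34  T6=21  T7=22

22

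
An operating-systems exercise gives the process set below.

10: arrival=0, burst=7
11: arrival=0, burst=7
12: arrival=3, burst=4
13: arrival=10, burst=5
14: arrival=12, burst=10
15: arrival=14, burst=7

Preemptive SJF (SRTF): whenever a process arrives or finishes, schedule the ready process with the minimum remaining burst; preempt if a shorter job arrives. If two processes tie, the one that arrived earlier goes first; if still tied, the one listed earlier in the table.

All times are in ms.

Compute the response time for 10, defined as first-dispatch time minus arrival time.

Schedule: | 10 0-7 | 12 7-11 | 13 11-16 | 11 16-23 | 15 23-30 | 14 30-40 |
Completion: 10=7  11=23  12=11  13=16  14=40  15=30
Response(10) = first start − arrival = 0 − 0 = 0

0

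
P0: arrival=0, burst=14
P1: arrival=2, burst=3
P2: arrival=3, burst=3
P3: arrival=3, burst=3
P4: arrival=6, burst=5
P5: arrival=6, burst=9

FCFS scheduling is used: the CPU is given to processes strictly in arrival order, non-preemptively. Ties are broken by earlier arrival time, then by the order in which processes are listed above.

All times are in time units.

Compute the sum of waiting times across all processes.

Schedule: | P0 0-14 | P1 14-17 | P2 17-20 | P3 20-23 | P4 23-28 | P5 28-37 |
Completion: P0=14  P1=17  P2=20  P3=23  P4=28  P5=37
Waiting = turnaround − burst: P0=0, P1=12, P2=14, P3=17, P4=17, P5=22
Total waiting = 0 + 12 + 14 + 17 + 17 + 22 = 82

82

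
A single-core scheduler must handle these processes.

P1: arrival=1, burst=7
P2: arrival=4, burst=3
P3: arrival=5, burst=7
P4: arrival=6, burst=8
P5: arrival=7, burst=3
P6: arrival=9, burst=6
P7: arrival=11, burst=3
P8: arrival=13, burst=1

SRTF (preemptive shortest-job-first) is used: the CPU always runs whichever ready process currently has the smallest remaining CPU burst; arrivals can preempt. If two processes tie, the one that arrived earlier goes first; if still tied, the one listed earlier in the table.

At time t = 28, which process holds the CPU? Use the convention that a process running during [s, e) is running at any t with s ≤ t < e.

P3

Gantt: | idle 0-1 | P1 1-4 | P2 4-7 | P5 7-10 | P1 10-14 | P8 14-15 | P7 15-18 | P6 18-24 | P3 24-31 | P4 31-39 |
Completion: P1=14  P2=7  P3=31  P4=39  P5=10  P6=24  P7=18  P8=15
Turnaround (C−A): P1=13  P2=3  P3=26  P4=33  P5=3  P6=15  P7=7  P8=2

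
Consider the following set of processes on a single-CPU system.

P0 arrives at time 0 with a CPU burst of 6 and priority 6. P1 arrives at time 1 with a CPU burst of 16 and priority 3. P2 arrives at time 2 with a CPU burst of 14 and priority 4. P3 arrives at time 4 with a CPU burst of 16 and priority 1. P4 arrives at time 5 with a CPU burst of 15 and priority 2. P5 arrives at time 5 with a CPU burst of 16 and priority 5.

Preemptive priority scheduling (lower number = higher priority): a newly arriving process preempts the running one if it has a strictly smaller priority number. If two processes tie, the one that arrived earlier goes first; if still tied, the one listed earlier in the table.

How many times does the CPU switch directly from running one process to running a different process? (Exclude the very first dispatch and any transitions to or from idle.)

7

Timeline: | P0 0-1 | P1 1-4 | P3 4-20 | P4 20-35 | P1 35-48 | P2 48-62 | P5 62-78 | P0 78-83 |
Completion: P0=83  P1=48  P2=62  P3=20  P4=35  P5=78
Turnaround (C−A): P0=83  P1=47  P2=60  P3=16  P4=30  P5=73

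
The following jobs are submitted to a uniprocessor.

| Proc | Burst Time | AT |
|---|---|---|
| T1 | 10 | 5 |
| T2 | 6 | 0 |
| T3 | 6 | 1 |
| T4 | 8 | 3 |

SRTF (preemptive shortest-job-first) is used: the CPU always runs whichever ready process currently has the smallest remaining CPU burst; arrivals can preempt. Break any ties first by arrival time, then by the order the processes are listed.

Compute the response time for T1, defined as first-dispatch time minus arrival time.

Schedule: | T2 0-6 | T3 6-12 | T4 12-20 | T1 20-30 |
Completion: T1=30  T2=6  T3=12  T4=20
Turnaround (C−A): T1=25  T2=6  T3=11  T4=17
Response(T1) = first start − arrival = 20 − 5 = 15

15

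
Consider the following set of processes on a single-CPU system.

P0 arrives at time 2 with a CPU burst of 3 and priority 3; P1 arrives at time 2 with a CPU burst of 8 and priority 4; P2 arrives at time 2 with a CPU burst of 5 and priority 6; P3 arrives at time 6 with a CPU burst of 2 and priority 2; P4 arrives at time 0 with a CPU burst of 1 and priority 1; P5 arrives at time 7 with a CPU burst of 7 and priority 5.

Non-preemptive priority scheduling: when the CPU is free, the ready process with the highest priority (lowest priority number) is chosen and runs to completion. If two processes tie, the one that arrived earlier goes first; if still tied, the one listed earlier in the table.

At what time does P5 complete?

Timeline: | P4 0-1 | idle 1-2 | P0 2-5 | P1 5-13 | P3 13-15 | P5 15-22 | P2 22-27 |
Completion: P0=5  P1=13  P2=27  P3=15  P4=1  P5=22
Turnaround (C−A): P0=3  P1=11  P2=25  P3=9  P4=1  P5=15

22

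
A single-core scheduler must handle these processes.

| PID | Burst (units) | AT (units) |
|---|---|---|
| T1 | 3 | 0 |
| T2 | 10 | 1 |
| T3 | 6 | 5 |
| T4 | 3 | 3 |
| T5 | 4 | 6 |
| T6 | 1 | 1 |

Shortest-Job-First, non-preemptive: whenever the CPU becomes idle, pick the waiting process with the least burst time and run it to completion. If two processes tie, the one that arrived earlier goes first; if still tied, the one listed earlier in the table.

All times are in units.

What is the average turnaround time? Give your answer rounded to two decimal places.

Schedule: | T1 0-3 | T6 3-4 | T4 4-7 | T5 7-11 | T3 11-17 | T2 17-27 |
Completion: T1=3  T2=27  T3=17  T4=7  T5=11  T6=4
Turnaround (C−A): T1=3  T2=26  T3=12  T4=4  T5=5  T6=3
Turnaround times: T1=3, T2=26, T3=12, T4=4, T5=5, T6=3
Average turnaround = (3+26+12+4+5+3) / 6 = 53/6 = 8.83

8.83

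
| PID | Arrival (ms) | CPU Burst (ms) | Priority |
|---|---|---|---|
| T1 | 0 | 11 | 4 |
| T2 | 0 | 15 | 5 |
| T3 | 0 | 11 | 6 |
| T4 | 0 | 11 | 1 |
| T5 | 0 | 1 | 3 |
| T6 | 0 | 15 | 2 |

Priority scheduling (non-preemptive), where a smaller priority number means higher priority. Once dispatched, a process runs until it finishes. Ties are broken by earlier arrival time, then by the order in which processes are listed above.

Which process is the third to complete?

Gantt: | T4 0-11 | T6 11-26 | T5 26-27 | T1 27-38 | T2 38-53 | T3 53-64 |
Completion: T1=38  T2=53  T3=64  T4=11  T5=27  T6=26
Turnaround (C−A): T1=38  T2=53  T3=64  T4=11  T5=27  T6=26
Finish order: T4 → T6 → T5 → T1 → T2 → T3

T5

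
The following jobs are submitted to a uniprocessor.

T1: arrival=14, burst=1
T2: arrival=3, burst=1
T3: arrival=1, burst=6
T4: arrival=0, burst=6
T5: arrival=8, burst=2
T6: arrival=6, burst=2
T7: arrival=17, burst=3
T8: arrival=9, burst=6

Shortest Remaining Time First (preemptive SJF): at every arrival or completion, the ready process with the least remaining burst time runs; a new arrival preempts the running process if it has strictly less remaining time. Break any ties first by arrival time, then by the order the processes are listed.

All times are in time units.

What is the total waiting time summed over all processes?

Gantt: | T4 0-3 | T2 3-4 | T4 4-7 | T6 7-9 | T5 9-11 | T3 11-14 | T1 14-15 | T3 15-18 | T7 18-21 | T8 21-27 |
Completion: T1=15  T2=4  T3=18  T4=7  T5=11  T6=9  T7=21  T8=27
Turnaround (C−A): T1=1  T2=1  T3=17  T4=7  T5=3  T6=3  T7=4  T8=18
Waiting = turnaround − burst: T1=0, T2=0, T3=11, T4=1, T5=1, T6=1, T7=1, T8=12
Total waiting = 0 + 0 + 11 + 1 + 1 + 1 + 1 + 12 = 27

27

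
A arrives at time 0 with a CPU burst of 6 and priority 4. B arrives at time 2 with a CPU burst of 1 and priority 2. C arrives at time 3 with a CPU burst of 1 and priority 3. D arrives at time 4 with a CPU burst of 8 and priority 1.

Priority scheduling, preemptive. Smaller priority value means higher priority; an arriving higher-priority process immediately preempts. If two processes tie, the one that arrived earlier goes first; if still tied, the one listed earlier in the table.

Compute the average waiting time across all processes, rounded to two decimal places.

2.50

Gantt: | A 0-2 | B 2-3 | C 3-4 | D 4-12 | A 12-16 |
Completion: A=16  B=3  C=4  D=12
Waiting times: A=10, B=0, C=0, D=0
Average waiting = (10+0+0+0) / 4 = 10/4 = 2.50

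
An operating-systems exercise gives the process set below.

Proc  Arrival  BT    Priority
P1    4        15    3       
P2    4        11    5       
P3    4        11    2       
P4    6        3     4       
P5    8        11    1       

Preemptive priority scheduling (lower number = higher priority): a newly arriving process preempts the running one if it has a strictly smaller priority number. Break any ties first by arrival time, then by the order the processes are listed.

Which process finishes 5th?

Gantt: | idle 0-4 | P3 4-8 | P5 8-19 | P3 19-26 | P1 26-41 | P4 41-44 | P2 44-55 |
Completion: P1=41  P2=55  P3=26  P4=44  P5=19
Turnaround (C−A): P1=37  P2=51  P3=22  P4=38  P5=11
Finish order: P5 → P3 → P1 → P4 → P2

P2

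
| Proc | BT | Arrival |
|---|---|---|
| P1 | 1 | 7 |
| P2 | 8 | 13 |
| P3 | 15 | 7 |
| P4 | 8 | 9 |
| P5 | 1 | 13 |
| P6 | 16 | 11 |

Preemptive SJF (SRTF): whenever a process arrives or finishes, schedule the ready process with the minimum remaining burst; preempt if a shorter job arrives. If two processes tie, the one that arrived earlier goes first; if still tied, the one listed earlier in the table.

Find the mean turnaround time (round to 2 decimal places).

Gantt: | idle 0-7 | P1 7-8 | P3 8-9 | P4 9-13 | P5 13-14 | P4 14-18 | P2 18-26 | P3 26-40 | P6 40-56 |
Completion: P1=8  P2=26  P3=40  P4=18  P5=14  P6=56
Turnaround (C−A): P1=1  P2=13  P3=33  P4=9  P5=1  P6=45
Turnaround times: P1=1, P2=13, P3=33, P4=9, P5=1, P6=45
Average turnaround = (1+13+33+9+1+45) / 6 = 102/6 = 17.00

17.00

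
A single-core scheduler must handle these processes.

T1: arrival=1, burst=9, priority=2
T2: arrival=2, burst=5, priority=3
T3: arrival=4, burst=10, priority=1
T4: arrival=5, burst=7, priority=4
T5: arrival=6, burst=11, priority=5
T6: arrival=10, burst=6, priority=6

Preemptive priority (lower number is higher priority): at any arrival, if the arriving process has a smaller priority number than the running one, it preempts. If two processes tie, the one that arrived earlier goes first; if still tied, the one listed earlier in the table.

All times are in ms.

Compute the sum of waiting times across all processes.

Timeline: | idle 0-1 | T1 1-4 | T3 4-14 | T1 14-20 | T2 20-25 | T4 25-32 | T5 32-43 | T6 43-49 |
Completion: T1=20  T2=25  T3=14  T4=32  T5=43  T6=49
Turnaround (C−A): T1=19  T2=23  T3=10  T4=27  T5=37  T6=39
Waiting = turnaround − burst: T1=10, T2=18, T3=0, T4=20, T5=26, T6=33
Total waiting = 10 + 18 + 0 + 20 + 26 + 33 = 107

107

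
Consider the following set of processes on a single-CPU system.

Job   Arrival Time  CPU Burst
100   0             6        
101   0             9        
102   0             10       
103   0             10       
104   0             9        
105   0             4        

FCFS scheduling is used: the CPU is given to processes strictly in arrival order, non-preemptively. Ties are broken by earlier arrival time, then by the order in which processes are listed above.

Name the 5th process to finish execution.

104

Timeline: | 100 0-6 | 101 6-15 | 102 15-25 | 103 25-35 | 104 35-44 | 105 44-48 |
Completion: 100=6  101=15  102=25  103=35  104=44  105=48
Finish order: 100 → 101 → 102 → 103 → 104 → 105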